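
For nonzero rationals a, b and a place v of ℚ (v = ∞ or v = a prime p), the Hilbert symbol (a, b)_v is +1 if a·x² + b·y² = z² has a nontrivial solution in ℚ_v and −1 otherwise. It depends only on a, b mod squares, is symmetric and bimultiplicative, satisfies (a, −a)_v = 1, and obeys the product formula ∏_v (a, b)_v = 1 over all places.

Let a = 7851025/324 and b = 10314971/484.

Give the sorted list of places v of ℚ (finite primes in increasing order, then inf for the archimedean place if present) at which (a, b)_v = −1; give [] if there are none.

Mod squares: a ≡ 6409, b ≡ 19499. Check v ∈ {∞, 2, 3, 5, 7, 11, 13, 17, 23, 29, 31, 37}.
v=29: a=29^1·(≡2), b=29^0·(≡14) mod 29; (2|29)=-1, (14|29)=-1; (−1)^{1·0·14}·(-1)^0·(-1)^1 = -1.
v=31: a=31^0·(≡13), b=31^1·(≡14) mod 31; (13|31)=-1, (14|31)=+1; (−1)^{0·1·15}·(-1)^1·(+1)^0 = -1.
v=37: a=37^0·(≡17), b=37^1·(≡33) mod 37; (17|37)=-1, (33|37)=+1; (−1)^{0·1·18}·(-1)^1·(+1)^0 = -1.
v=23: a=23^0·(≡22), b=23^2·(≡18) mod 23; (22|23)=-1, (18|23)=+1; (−1)^{0·2·11}·(-1)^2·(+1)^0 = +1.
v=5: a=5^2·(≡4), b=5^0·(≡4) mod 5; (4|5)=+1, (4|5)=+1; (−1)^{2·0·2}·(+1)^0·(+1)^2 = +1.
v=2: v_2(a)=-2, v_2(b)=-2; units ≡ 1, 3 (mod 8); ε·ε+αω+βω = 0·1+-2·1+-2·0 ≡ 0  ⇒  (a,b)_2 = +1.
v=11: a=11^0·(≡10), b=11^-2·(≡10) mod 11; (10|11)=-1, (10|11)=-1; (−1)^{0·-2·5}·(-1)^-2·(-1)^0 = +1.
v=7: a=7^2·(≡1), b=7^0·(≡2) mod 7; (1|7)=+1, (2|7)=+1; (−1)^{2·0·3}·(+1)^0·(+1)^2 = +1.
v=∞: 6409 > 0 and 19499 > 0  ⇒  (a,b)_∞ = +1.
v=13: a=13^1·(≡3), b=13^0·(≡10) mod 13; (3|13)=+1, (10|13)=+1; (−1)^{1·0·6}·(+1)^0·(+1)^1 = +1.
v=3: a=3^-4·(≡1), b=3^0·(≡2) mod 3; (1|3)=+1, (2|3)=-1; (−1)^{-4·0·1}·(+1)^0·(-1)^-4 = +1.
v=17: a=17^1·(≡3), b=17^1·(≡2) mod 17; (3|17)=-1, (2|17)=+1; (−1)^{1·1·8}·(-1)^1·(+1)^1 = -1.
Ram(6409, 19499) = {17, 29, 31, 37}; no ℚ_17-point on the conic.

[17, 29, 31, 37]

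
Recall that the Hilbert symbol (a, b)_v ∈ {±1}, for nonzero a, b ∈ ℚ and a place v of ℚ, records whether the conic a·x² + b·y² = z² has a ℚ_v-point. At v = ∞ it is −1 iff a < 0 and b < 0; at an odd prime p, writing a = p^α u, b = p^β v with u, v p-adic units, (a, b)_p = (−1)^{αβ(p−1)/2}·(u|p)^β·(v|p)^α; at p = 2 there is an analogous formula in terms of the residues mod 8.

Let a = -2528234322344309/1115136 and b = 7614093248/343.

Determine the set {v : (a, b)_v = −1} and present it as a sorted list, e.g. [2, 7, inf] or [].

[43, 47]

(a, b) ≡ (-2021, 329) mod (ℚ^×)²; places V = {2, 3, 7, 11, 19, 37, 43, 47, ∞}.
(a,b)_47: α=1, u≡9; β=1, v≡36 (mod 47); (9|47)=+1, (36|47)=+1; sign (−1)^1·+1^1·+1^1 = -1.
(a,b)_2: α=-10, β=6; u≡3, v≡1 (mod 8); ε(u)ε(v)=1·0, αω(v)=-10·0, βω(u)=6·1; sum ≡ 0  ⇒  +1.
(a,b)_7: α=0, u≡2; β=-3, v≡6 (mod 7); (2|7)=+1, (6|7)=-1; sign (−1)^0·+1^-3·-1^0 = +1.
(a,b)_∞: sgn(-2021)=−, sgn(329)=+, so +1.
(a,b)_37: α=4, u≡19; β=2, v≡10 (mod 37); (19|37)=-1, (10|37)=+1; sign (−1)^0·-1^2·+1^4 = +1.
(a,b)_43: α=3, u≡19; β=2, v≡29 (mod 43); (19|43)=-1, (29|43)=-1; sign (−1)^0·-1^2·-1^3 = -1.
(a,b)_11: α=-2, u≡9; β=0, v≡7 (mod 11); (9|11)=+1, (7|11)=-1; sign (−1)^0·+1^0·-1^-2 = +1.
(a,b)_3: α=-2, u≡1; β=0, v≡2 (mod 3); (1|3)=+1, (2|3)=-1; sign (−1)^0·+1^0·-1^-2 = +1.
(a,b)_19: α=2, u≡13; β=0, v≡17 (mod 19); (13|19)=-1, (17|19)=+1; sign (−1)^0·-1^0·+1^2 = +1.
(-2021, 329 / ℚ) ramifies at {43, 47}: a division algebra.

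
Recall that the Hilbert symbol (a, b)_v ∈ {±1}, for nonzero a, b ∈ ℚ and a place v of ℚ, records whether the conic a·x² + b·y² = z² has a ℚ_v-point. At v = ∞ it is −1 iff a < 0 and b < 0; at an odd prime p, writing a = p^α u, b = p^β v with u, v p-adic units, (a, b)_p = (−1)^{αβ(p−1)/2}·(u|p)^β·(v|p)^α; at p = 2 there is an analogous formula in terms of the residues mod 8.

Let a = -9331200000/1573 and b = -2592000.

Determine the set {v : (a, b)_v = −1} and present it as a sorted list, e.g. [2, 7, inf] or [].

Mod squares: a ≡ -65, b ≡ -5. Check v ∈ {∞, 2, 3, 5, 11, 13}.
v=11: a=11^-2·(≡5), b=11^0·(≡7) mod 11; (5|11)=+1, (7|11)=-1; (−1)^{-2·0·5}·(+1)^0·(-1)^-2 = +1.
v=5: a=5^5·(≡2), b=5^3·(≡4) mod 5; (2|5)=-1, (4|5)=+1; (−1)^{5·3·2}·(-1)^3·(+1)^5 = -1.
v=2: v_2(a)=12, v_2(b)=8; units ≡ 7, 3 (mod 8); ε·ε+αω+βω = 1·1+12·1+8·0 ≡ 1  ⇒  (a,b)_2 = -1.
v=13: a=13^-1·(≡2), b=13^0·(≡5) mod 13; (2|13)=-1, (5|13)=-1; (−1)^{-1·0·6}·(-1)^0·(-1)^-1 = -1.
v=∞: -65 < 0 and -5 < 0  ⇒  (a,b)_∞ = -1.
v=3: a=3^6·(≡1), b=3^4·(≡1) mod 3; (1|3)=+1, (1|3)=+1; (−1)^{6·4·1}·(+1)^4·(+1)^6 = +1.
|Ram(-65, -5)| = 4, even; anisotropic at {2, 5, 13, ∞}.

[2, 5, 13, inf]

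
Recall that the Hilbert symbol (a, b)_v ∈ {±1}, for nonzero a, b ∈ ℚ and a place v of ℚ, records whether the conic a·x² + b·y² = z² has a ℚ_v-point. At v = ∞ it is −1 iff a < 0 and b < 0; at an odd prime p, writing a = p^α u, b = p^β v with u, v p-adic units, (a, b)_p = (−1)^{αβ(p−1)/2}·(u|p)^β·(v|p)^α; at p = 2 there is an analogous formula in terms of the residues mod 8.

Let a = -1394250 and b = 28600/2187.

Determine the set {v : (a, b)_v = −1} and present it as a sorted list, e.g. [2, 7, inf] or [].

(a, b) ≡ (-330, 858) mod (ℚ^×)²; places V = {2, 3, 5, 11, 13, ∞}.
(a,b)_∞: sgn(-330)=−, sgn(858)=+, so +1.
(a,b)_2: α=1, β=3; u≡3, v≡5 (mod 8); ε(u)ε(v)=1·0, αω(v)=1·1, βω(u)=3·1; sum ≡ 0  ⇒  +1.
(a,b)_13: α=2, u≡5; β=1, v≡1 (mod 13); (5|13)=-1, (1|13)=+1; sign (−1)^0·-1^1·+1^2 = -1.
(a,b)_5: α=3, u≡1; β=2, v≡2 (mod 5); (1|5)=+1, (2|5)=-1; sign (−1)^0·+1^2·-1^3 = -1.
(a,b)_3: α=1, u≡1; β=-7, v≡1 (mod 3); (1|3)=+1, (1|3)=+1; sign (−1)^1·+1^-7·+1^1 = -1.
(a,b)_11: α=1, u≡3; β=1, v≡9 (mod 11); (3|11)=+1, (9|11)=+1; sign (−1)^1·+1^1·+1^1 = -1.
|Ram(-330, 858)| = 4, even; anisotropic at {3, 5, 11, 13}.

[3, 5, 11, 13]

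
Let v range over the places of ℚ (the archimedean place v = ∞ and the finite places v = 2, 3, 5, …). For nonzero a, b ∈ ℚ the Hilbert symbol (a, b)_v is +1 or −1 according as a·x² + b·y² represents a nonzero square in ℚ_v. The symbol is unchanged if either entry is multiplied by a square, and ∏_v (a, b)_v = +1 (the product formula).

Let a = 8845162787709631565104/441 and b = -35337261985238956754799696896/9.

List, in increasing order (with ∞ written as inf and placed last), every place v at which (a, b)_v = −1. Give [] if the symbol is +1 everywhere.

[23, 29, 37, 43]

(a, b) ≡ (19, -342766631) mod (ℚ^×)²; places V = {2, 3, 7, 13, 17, 19, 23, 29, 37, 43, ∞}.
(a,b)_∞: sgn(19)=+, sgn(-342766631)=−, so +1.
(a,b)_2: α=4, β=10; u≡3, v≡1 (mod 8); ε(u)ε(v)=1·0, αω(v)=4·0, βω(u)=10·1; sum ≡ 0  ⇒  +1.
(a,b)_13: α=2, u≡2; β=2, v≡9 (mod 13); (2|13)=-1, (9|13)=+1; sign (−1)^0·-1^2·+1^2 = +1.
(a,b)_17: α=2, u≡9; β=1, v≡10 (mod 17); (9|17)=+1, (10|17)=-1; sign (−1)^0·+1^1·-1^2 = +1.
(a,b)_3: α=-2, u≡1; β=-2, v≡1 (mod 3); (1|3)=+1, (1|3)=+1; sign (−1)^0·+1^-2·+1^-2 = +1.
(a,b)_37: α=2, u≡17; β=3, v≡17 (mod 37); (17|37)=-1, (17|37)=-1; sign (−1)^0·-1^3·-1^2 = -1.
(a,b)_23: α=4, u≡15; β=5, v≡20 (mod 23); (15|23)=-1, (20|23)=-1; sign (−1)^0·-1^5·-1^4 = -1.
(a,b)_43: α=2, u≡19; β=3, v≡38 (mod 43); (19|43)=-1, (38|43)=+1; sign (−1)^0·-1^3·+1^2 = -1.
(a,b)_19: α=1, u≡5; β=1, v≡13 (mod 19); (5|19)=+1, (13|19)=-1; sign (−1)^1·+1^1·-1^1 = +1.
(a,b)_29: α=2, u≡2; β=3, v≡16 (mod 29); (2|29)=-1, (16|29)=+1; sign (−1)^0·-1^3·+1^2 = -1.
(a,b)_7: α=-2, u≡3; β=0, v≡3 (mod 7); (3|7)=-1, (3|7)=-1; sign (−1)^0·-1^0·-1^-2 = +1.
|Ram(19, -342766631)| = 4, even; anisotropic at {23, 29, 37, 43}.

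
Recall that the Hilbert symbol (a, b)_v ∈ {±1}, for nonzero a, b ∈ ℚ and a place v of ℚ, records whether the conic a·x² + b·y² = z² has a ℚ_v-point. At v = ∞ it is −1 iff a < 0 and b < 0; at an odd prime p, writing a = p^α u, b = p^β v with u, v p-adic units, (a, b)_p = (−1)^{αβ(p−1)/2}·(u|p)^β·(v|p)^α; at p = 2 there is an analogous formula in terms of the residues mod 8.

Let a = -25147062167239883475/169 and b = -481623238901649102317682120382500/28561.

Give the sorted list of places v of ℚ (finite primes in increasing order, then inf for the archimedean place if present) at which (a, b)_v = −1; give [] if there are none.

[11, 31, 37, inf]

(a, b) ≡ (-542531, -353017) mod (ℚ^×)²; places V = {2, 3, 5, 7, 11, 13, 29, 31, 37, 43, 47, ∞}.
(a,b)_2: α=0, β=2; u≡5, v≡7 (mod 8); ε(u)ε(v)=0·1, αω(v)=0·0, βω(u)=2·1; sum ≡ 0  ⇒  +1.
(a,b)_11: α=1, u≡9; β=2, v≡2 (mod 11); (9|11)=+1, (2|11)=-1; sign (−1)^0·+1^2·-1^1 = -1.
(a,b)_29: α=2, u≡9; β=3, v≡16 (mod 29); (9|29)=+1, (16|29)=+1; sign (−1)^0·+1^3·+1^2 = +1.
(a,b)_∞: sgn(-542531)=−, sgn(-353017)=−, so -1.
(a,b)_37: α=3, u≡11; β=5, v≡35 (mod 37); (11|37)=+1, (35|37)=-1; sign (−1)^0·+1^5·-1^3 = -1.
(a,b)_5: α=2, u≡4; β=4, v≡3 (mod 5); (4|5)=+1, (3|5)=-1; sign (−1)^0·+1^4·-1^2 = +1.
(a,b)_47: α=2, u≡3; β=3, v≡16 (mod 47); (3|47)=+1, (16|47)=+1; sign (−1)^0·+1^3·+1^2 = +1.
(a,b)_13: α=-2, u≡6; β=-4, v≡8 (mod 13); (6|13)=-1, (8|13)=-1; sign (−1)^0·-1^-4·-1^-2 = +1.
(a,b)_43: α=1, u≡21; β=2, v≡13 (mod 43); (21|43)=+1, (13|43)=+1; sign (−1)^0·+1^2·+1^1 = +1.
(a,b)_3: α=6, u≡1; β=6, v≡2 (mod 3); (1|3)=+1, (2|3)=-1; sign (−1)^0·+1^6·-1^6 = +1.
(a,b)_31: α=1, u≡16; β=2, v≡23 (mod 31); (16|31)=+1, (23|31)=-1; sign (−1)^0·+1^2·-1^1 = -1.
(a,b)_7: α=0, u≡4; β=1, v≡2 (mod 7); (4|7)=+1, (2|7)=+1; sign (−1)^0·+1^1·+1^0 = +1.
|Ram(-542531, -353017)| = 4, even; anisotropic at {11, 31, 37, ∞}.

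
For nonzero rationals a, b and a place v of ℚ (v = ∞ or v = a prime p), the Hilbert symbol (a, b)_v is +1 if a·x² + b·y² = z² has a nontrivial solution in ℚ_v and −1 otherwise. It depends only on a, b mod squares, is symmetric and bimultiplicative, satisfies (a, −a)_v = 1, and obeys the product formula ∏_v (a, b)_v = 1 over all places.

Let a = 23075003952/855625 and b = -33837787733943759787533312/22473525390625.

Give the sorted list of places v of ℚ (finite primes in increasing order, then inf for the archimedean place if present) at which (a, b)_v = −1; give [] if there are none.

Mod squares: a ≡ 3003, b ≡ -33. Check v ∈ {∞, 2, 3, 5, 7, 11, 13, 29, 37, 41}.
v=∞: 3003 > 0 and -33 < 0  ⇒  (a,b)_∞ = +1.
v=3: a=3^5·(≡2), b=3^5·(≡1) mod 3; (2|3)=-1, (1|3)=+1; (−1)^{5·5·1}·(-1)^5·(+1)^5 = +1.
v=41: a=41^0·(≡16), b=41^-2·(≡37) mod 41; (16|41)=+1, (37|41)=+1; (−1)^{0·-2·20}·(+1)^-2·(+1)^0 = +1.
v=11: a=11^3·(≡9), b=11^9·(≡2) mod 11; (9|11)=+1, (2|11)=-1; (−1)^{3·9·5}·(+1)^9·(-1)^3 = +1.
v=29: a=29^0·(≡24), b=29^2·(≡28) mod 29; (24|29)=+1, (28|29)=+1; (−1)^{0·2·14}·(+1)^2·(+1)^0 = +1.
v=37: a=37^-2·(≡5), b=37^-2·(≡26) mod 37; (5|37)=-1, (26|37)=+1; (−1)^{-2·-2·18}·(-1)^-2·(+1)^-2 = +1.
v=5: a=5^-4·(≡3), b=5^-10·(≡2) mod 5; (3|5)=-1, (2|5)=-1; (−1)^{-4·-10·2}·(-1)^-10·(-1)^-4 = +1.
v=7: a=7^3·(≡4), b=7^4·(≡4) mod 7; (4|7)=+1, (4|7)=+1; (−1)^{3·4·3}·(+1)^4·(+1)^3 = +1.
v=13: a=13^1·(≡3), b=13^4·(≡5) mod 13; (3|13)=+1, (5|13)=-1; (−1)^{1·4·6}·(+1)^4·(-1)^1 = -1.
v=2: v_2(a)=4, v_2(b)=10; units ≡ 3, 7 (mod 8); ε·ε+αω+βω = 1·1+4·0+10·1 ≡ 1  ⇒  (a,b)_2 = -1.
|Ram(3003, -33)| = 2, even; anisotropic at {2, 13}.

[2, 13]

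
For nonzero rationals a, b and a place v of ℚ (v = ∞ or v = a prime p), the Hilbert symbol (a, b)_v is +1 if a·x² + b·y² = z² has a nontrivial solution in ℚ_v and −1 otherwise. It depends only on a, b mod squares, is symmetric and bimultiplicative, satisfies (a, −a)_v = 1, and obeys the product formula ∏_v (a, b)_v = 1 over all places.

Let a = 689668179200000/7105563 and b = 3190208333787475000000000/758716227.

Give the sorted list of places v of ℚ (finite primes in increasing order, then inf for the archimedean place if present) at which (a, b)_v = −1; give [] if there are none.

Mod squares: a ≡ 2310, b ≡ 2730. Check v ∈ {∞, 2, 3, 5, 7, 11, 13, 19, 31}.
v=13: a=13^4·(≡4), b=13^7·(≡2) mod 13; (4|13)=+1, (2|13)=-1; (−1)^{4·7·6}·(+1)^7·(-1)^4 = +1.
v=5: a=5^5·(≡3), b=5^11·(≡4) mod 5; (3|5)=-1, (4|5)=+1; (−1)^{5·11·2}·(-1)^11·(+1)^5 = -1.
v=7: a=7^3·(≡2), b=7^5·(≡5) mod 7; (2|7)=+1, (5|7)=-1; (−1)^{3·5·3}·(+1)^5·(-1)^3 = +1.
v=3: a=3^-9·(≡2), b=3^-7·(≡1) mod 3; (2|3)=-1, (1|3)=+1; (−1)^{-9·-7·1}·(-1)^-7·(+1)^-9 = +1.
v=19: a=19^-2·(≡7), b=19^-2·(≡18) mod 19; (7|19)=+1, (18|19)=-1; (−1)^{-2·-2·9}·(+1)^-2·(-1)^-2 = +1.
v=11: a=11^1·(≡3), b=11^2·(≡2) mod 11; (3|11)=+1, (2|11)=-1; (−1)^{1·2·5}·(+1)^2·(-1)^1 = -1.
v=∞: 2310 > 0 and 2730 > 0  ⇒  (a,b)_∞ = +1.
v=2: v_2(a)=11, v_2(b)=9; units ≡ 3, 5 (mod 8); ε·ε+αω+βω = 1·0+11·1+9·1 ≡ 0  ⇒  (a,b)_2 = +1.
v=31: a=31^0·(≡4), b=31^-2·(≡2) mod 31; (4|31)=+1, (2|31)=+1; (−1)^{0·-2·15}·(+1)^-2·(+1)^0 = +1.
Ram(2310, 2730) = {5, 11}; no ℚ_5-point on the conic.

[5, 11]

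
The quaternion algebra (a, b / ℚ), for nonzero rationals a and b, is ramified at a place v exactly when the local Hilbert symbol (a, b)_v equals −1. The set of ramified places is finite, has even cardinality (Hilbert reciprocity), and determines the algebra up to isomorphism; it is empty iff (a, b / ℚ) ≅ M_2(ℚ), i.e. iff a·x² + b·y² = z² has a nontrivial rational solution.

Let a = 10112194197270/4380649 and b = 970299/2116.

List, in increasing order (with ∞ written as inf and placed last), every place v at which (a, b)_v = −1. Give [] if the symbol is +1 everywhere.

[3, 29]

(a, b) ≡ (870, 11) mod (ℚ^×)²; places V = {2, 3, 5, 7, 11, 13, 23, 29, ∞}.
(a,b)_13: α=-2, u≡4; β=0, v≡7 (mod 13); (4|13)=+1, (7|13)=-1; sign (−1)^0·+1^0·-1^-2 = +1.
(a,b)_∞: sgn(870)=+, sgn(11)=+, so +1.
(a,b)_3: α=9, u≡2; β=6, v≡2 (mod 3); (2|3)=-1, (2|3)=-1; sign (−1)^0·-1^6·-1^9 = -1.
(a,b)_29: α=1, u≡6; β=0, v≡12 (mod 29); (6|29)=+1, (12|29)=-1; sign (−1)^0·+1^0·-1^1 = -1.
(a,b)_11: α=6, u≡3; β=3, v≡9 (mod 11); (3|11)=+1, (9|11)=+1; sign (−1)^0·+1^3·+1^6 = +1.
(a,b)_5: α=1, u≡1; β=0, v≡4 (mod 5); (1|5)=+1, (4|5)=+1; sign (−1)^0·+1^0·+1^1 = +1.
(a,b)_2: α=1, β=-2; u≡3, v≡3 (mod 8); ε(u)ε(v)=1·1, αω(v)=1·1, βω(u)=-2·1; sum ≡ 0  ⇒  +1.
(a,b)_23: α=-2, u≡14; β=-2, v≡11 (mod 23); (14|23)=-1, (11|23)=-1; sign (−1)^0·-1^-2·-1^-2 = +1.
(a,b)_7: α=-2, u≡1; β=0, v≡4 (mod 7); (1|7)=+1, (4|7)=+1; sign (−1)^0·+1^0·+1^-2 = +1.
|Ram(870, 11)| = 2, even; anisotropic at {3, 29}.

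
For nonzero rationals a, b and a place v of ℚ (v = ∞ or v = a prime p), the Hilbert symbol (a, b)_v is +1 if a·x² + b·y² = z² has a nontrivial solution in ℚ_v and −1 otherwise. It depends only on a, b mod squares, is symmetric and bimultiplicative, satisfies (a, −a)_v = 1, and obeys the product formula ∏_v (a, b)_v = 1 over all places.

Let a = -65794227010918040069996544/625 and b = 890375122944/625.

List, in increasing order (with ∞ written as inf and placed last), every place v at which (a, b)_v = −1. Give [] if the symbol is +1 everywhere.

[37, 43]

Mod squares: a ≡ -11951, b ≡ 24152971. Check v ∈ {∞, 2, 3, 5, 17, 19, 37, 43, 47}.
v=3: a=3^2·(≡1), b=3^2·(≡1) mod 3; (1|3)=+1, (1|3)=+1; (−1)^{2·2·1}·(+1)^2·(+1)^2 = +1.
v=17: a=17^3·(≡11), b=17^1·(≡7) mod 17; (11|17)=-1, (7|17)=-1; (−1)^{3·1·8}·(-1)^1·(-1)^3 = +1.
v=37: a=37^3·(≡25), b=37^1·(≡24) mod 37; (25|37)=+1, (24|37)=-1; (−1)^{3·1·18}·(+1)^1·(-1)^3 = -1.
v=5: a=5^-4·(≡1), b=5^-4·(≡4) mod 5; (1|5)=+1, (4|5)=+1; (−1)^{-4·-4·2}·(+1)^-4·(+1)^-4 = +1.
v=19: a=19^3·(≡7), b=19^1·(≡10) mod 19; (7|19)=+1, (10|19)=-1; (−1)^{3·1·9}·(+1)^1·(-1)^3 = +1.
v=43: a=43^2·(≡37), b=43^1·(≡25) mod 43; (37|43)=-1, (25|43)=+1; (−1)^{2·1·21}·(-1)^1·(+1)^2 = -1.
v=∞: -11951 < 0 and 24152971 > 0  ⇒  (a,b)_∞ = +1.
v=47: a=47^2·(≡2), b=47^1·(≡1) mod 47; (2|47)=+1, (1|47)=+1; (−1)^{2·1·23}·(+1)^1·(+1)^2 = +1.
v=2: v_2(a)=20, v_2(b)=12; units ≡ 1, 3 (mod 8); ε·ε+αω+βω = 0·1+20·1+12·0 ≡ 0  ⇒  (a,b)_2 = +1.
|Ram(-11951, 24152971)| = 2, even; anisotropic at {37, 43}.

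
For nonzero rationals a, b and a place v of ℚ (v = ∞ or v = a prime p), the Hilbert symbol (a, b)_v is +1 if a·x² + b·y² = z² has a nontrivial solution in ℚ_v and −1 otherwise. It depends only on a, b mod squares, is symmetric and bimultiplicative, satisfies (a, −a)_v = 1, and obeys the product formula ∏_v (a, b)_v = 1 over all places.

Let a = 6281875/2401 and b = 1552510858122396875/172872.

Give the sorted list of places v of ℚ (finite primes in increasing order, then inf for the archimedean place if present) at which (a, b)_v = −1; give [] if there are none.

[19, 29]

Mod squares: a ≡ 19, b ≡ 93670. Check v ∈ {∞, 2, 3, 5, 7, 17, 19, 23, 29, 31}.
v=19: a=19^1·(≡9), b=19^3·(≡1) mod 19; (9|19)=+1, (1|19)=+1; (−1)^{1·3·9}·(+1)^3·(+1)^1 = -1.
v=5: a=5^4·(≡1), b=5^5·(≡1) mod 5; (1|5)=+1, (1|5)=+1; (−1)^{4·5·2}·(+1)^5·(+1)^4 = +1.
v=29: a=29^0·(≡3), b=29^1·(≡14) mod 29; (3|29)=-1, (14|29)=-1; (−1)^{0·1·14}·(-1)^1·(-1)^0 = -1.
v=∞: 19 > 0 and 93670 > 0  ⇒  (a,b)_∞ = +1.
v=3: a=3^0·(≡1), b=3^-2·(≡1) mod 3; (1|3)=+1, (1|3)=+1; (−1)^{0·-2·1}·(+1)^-2·(+1)^0 = +1.
v=23: a=23^2·(≡11), b=23^2·(≡11) mod 23; (11|23)=-1, (11|23)=-1; (−1)^{2·2·11}·(-1)^2·(-1)^2 = +1.
v=31: a=31^0·(≡18), b=31^2·(≡25) mod 31; (18|31)=+1, (25|31)=+1; (−1)^{0·2·15}·(+1)^2·(+1)^0 = +1.
v=17: a=17^0·(≡13), b=17^3·(≡16) mod 17; (13|17)=+1, (16|17)=+1; (−1)^{0·3·8}·(+1)^3·(+1)^0 = +1.
v=7: a=7^-4·(≡5), b=7^-4·(≡5) mod 7; (5|7)=-1, (5|7)=-1; (−1)^{-4·-4·3}·(-1)^-4·(-1)^-4 = +1.
v=2: v_2(a)=0, v_2(b)=-3; units ≡ 3, 3 (mod 8); ε·ε+αω+βω = 1·1+0·1+-3·1 ≡ 0  ⇒  (a,b)_2 = +1.
Ram(19, 93670) = {19, 29}; no ℚ_19-point on the conic.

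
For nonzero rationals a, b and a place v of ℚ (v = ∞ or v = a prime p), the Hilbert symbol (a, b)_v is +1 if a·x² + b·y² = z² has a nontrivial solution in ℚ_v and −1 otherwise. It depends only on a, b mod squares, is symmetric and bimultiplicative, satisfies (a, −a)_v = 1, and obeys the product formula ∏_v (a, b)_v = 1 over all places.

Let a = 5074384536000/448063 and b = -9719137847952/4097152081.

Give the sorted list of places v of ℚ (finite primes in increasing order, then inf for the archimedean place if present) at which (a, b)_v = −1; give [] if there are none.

(a, b) ≡ (50505, -8177) mod (ℚ^×)²; places V = {2, 3, 5, 7, 11, 13, 17, 23, 37, ∞}.
(a,b)_17: α=2, u≡4; β=3, v≡6 (mod 17); (4|17)=+1, (6|17)=-1; sign (−1)^0·+1^3·-1^2 = +1.
(a,b)_13: α=3, u≡7; β=5, v≡7 (mod 13); (7|13)=-1, (7|13)=-1; sign (−1)^0·-1^5·-1^3 = +1.
(a,b)_7: α=-1, u≡3; β=0, v≡6 (mod 7); (3|7)=-1, (6|7)=-1; sign (−1)^0·-1^0·-1^-1 = -1.
(a,b)_37: α=1, u≡27; β=1, v≡27 (mod 37); (27|37)=+1, (27|37)=+1; sign (−1)^0·+1^1·+1^1 = +1.
(a,b)_2: α=6, β=4; u≡1, v≡7 (mod 8); ε(u)ε(v)=0·1, αω(v)=6·0, βω(u)=4·0; sum ≡ 0  ⇒  +1.
(a,b)_11: α=-2, u≡3; β=-4, v≡6 (mod 11); (3|11)=+1, (6|11)=-1; sign (−1)^0·+1^-4·-1^-2 = +1.
(a,b)_5: α=3, u≡1; β=0, v≡3 (mod 5); (1|5)=+1, (3|5)=-1; sign (−1)^0·+1^0·-1^3 = -1.
(a,b)_23: α=-2, u≡19; β=-4, v≡15 (mod 23); (19|23)=-1, (15|23)=-1; sign (−1)^0·-1^-4·-1^-2 = +1.
(a,b)_3: α=3, u≡2; β=2, v≡1 (mod 3); (2|3)=-1, (1|3)=+1; sign (−1)^0·-1^2·+1^3 = +1.
(a,b)_∞: sgn(50505)=+, sgn(-8177)=−, so +1.
(50505, -8177 / ℚ) ramifies at {5, 7}: a division algebra.

[5, 7]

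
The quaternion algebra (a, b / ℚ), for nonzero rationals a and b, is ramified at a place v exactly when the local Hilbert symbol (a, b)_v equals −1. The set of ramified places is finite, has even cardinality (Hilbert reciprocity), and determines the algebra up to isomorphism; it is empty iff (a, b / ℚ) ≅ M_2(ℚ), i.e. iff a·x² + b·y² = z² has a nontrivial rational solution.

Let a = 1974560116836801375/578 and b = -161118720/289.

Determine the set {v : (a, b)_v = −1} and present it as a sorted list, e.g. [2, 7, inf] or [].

(a, b) ≡ (2590, -7770) mod (ℚ^×)²; places V = {2, 3, 5, 7, 17, 19, 23, 37, ∞}.
(a,b)_23: α=4, u≡19; β=0, v≡4 (mod 23); (19|23)=-1, (4|23)=+1; sign (−1)^0·-1^0·+1^4 = +1.
(a,b)_19: α=2, u≡5; β=0, v≡16 (mod 19); (5|19)=+1, (16|19)=+1; sign (−1)^0·+1^0·+1^2 = +1.
(a,b)_37: α=3, u≡34; β=1, v≡36 (mod 37); (34|37)=+1, (36|37)=+1; sign (−1)^0·+1^1·+1^3 = +1.
(a,b)_5: α=3, u≡2; β=1, v≡4 (mod 5); (2|5)=-1, (4|5)=+1; sign (−1)^0·-1^1·+1^3 = -1.
(a,b)_7: α=3, u≡3; β=1, v≡3 (mod 7); (3|7)=-1, (3|7)=-1; sign (−1)^1·-1^1·-1^3 = -1.
(a,b)_17: α=-2, u≡6; β=-2, v≡4 (mod 17); (6|17)=-1, (4|17)=+1; sign (−1)^0·-1^-2·+1^-2 = +1.
(a,b)_2: α=-1, β=9; u≡7, v≡3 (mod 8); ε(u)ε(v)=1·1, αω(v)=-1·1, βω(u)=9·0; sum ≡ 0  ⇒  +1.
(a,b)_3: α=2, u≡1; β=5, v≡2 (mod 3); (1|3)=+1, (2|3)=-1; sign (−1)^0·+1^5·-1^2 = +1.
(a,b)_∞: sgn(2590)=+, sgn(-7770)=−, so +1.
(2590, -7770 / ℚ) ramifies at {5, 7}: a division algebra.

[5, 7]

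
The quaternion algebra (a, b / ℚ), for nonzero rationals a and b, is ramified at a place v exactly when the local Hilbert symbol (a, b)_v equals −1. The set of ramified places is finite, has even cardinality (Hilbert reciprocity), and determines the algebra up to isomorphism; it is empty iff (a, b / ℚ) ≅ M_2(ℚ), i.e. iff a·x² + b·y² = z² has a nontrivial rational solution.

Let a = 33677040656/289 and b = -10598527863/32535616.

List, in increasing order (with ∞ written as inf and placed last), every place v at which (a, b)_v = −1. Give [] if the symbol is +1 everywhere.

[11, 37]

Mod squares: a ≡ 876641, b ≡ -407. Check v ∈ {∞, 2, 3, 7, 11, 17, 19, 23, 29, 31, 37, 43}.
v=7: a=7^4·(≡3), b=7^2·(≡6) mod 7; (3|7)=-1, (6|7)=-1; (−1)^{4·2·3}·(-1)^2·(-1)^4 = +1.
v=2: v_2(a)=4, v_2(b)=-6; units ≡ 1, 1 (mod 8); ε·ε+αω+βω = 0·0+4·0+-6·0 ≡ 0  ⇒  (a,b)_2 = +1.
v=3: a=3^0·(≡2), b=3^12·(≡1) mod 3; (2|3)=-1, (1|3)=+1; (−1)^{0·12·1}·(-1)^12·(+1)^0 = +1.
v=23: a=23^0·(≡7), b=23^-2·(≡20) mod 23; (7|23)=-1, (20|23)=-1; (−1)^{0·-2·11}·(-1)^-2·(-1)^0 = +1.
v=19: a=19^1·(≡6), b=19^0·(≡6) mod 19; (6|19)=+1, (6|19)=+1; (−1)^{1·0·9}·(+1)^0·(+1)^1 = +1.
v=29: a=29^1·(≡12), b=29^0·(≡5) mod 29; (12|29)=-1, (5|29)=+1; (−1)^{1·0·14}·(-1)^0·(+1)^1 = +1.
v=37: a=37^1·(≡29), b=37^1·(≡25) mod 37; (29|37)=-1, (25|37)=+1; (−1)^{1·1·18}·(-1)^1·(+1)^1 = -1.
v=11: a=11^0·(≡2), b=11^1·(≡6) mod 11; (2|11)=-1, (6|11)=-1; (−1)^{0·1·5}·(-1)^1·(-1)^0 = -1.
v=17: a=17^-2·(≡9), b=17^0·(≡2) mod 17; (9|17)=+1, (2|17)=+1; (−1)^{-2·0·8}·(+1)^0·(+1)^-2 = +1.
v=43: a=43^1·(≡18), b=43^0·(≡38) mod 43; (18|43)=-1, (38|43)=+1; (−1)^{1·0·21}·(-1)^0·(+1)^1 = +1.
v=∞: 876641 > 0 and -407 < 0  ⇒  (a,b)_∞ = +1.
v=31: a=31^0·(≡13), b=31^-2·(≡11) mod 31; (13|31)=-1, (11|31)=-1; (−1)^{0·-2·15}·(-1)^-2·(-1)^0 = +1.
(876641, -407 / ℚ) ramifies at {11, 37}: a division algebra.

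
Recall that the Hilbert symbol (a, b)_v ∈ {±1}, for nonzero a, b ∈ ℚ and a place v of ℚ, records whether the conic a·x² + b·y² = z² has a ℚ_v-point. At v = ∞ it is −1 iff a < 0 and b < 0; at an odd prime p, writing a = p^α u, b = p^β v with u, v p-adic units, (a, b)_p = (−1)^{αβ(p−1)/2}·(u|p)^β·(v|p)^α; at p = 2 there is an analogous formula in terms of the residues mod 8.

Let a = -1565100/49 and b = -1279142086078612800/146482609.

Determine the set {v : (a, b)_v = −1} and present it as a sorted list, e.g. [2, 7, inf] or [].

(a, b) ≡ (-1739, -37) mod (ℚ^×)²; places V = {2, 3, 5, 7, 11, 13, 19, 37, 47, ∞}.
(a,b)_3: α=2, u≡1; β=10, v≡2 (mod 3); (1|3)=+1, (2|3)=-1; sign (−1)^0·+1^10·-1^2 = +1.
(a,b)_13: α=0, u≡10; β=-2, v≡5 (mod 13); (10|13)=+1, (5|13)=-1; sign (−1)^0·+1^-2·-1^0 = +1.
(a,b)_∞: sgn(-1739)=−, sgn(-37)=−, so -1.
(a,b)_2: α=2, β=6; u≡5, v≡3 (mod 8); ε(u)ε(v)=0·1, αω(v)=2·1, βω(u)=6·1; sum ≡ 0  ⇒  +1.
(a,b)_19: α=0, u≡4; β=-2, v≡11 (mod 19); (4|19)=+1, (11|19)=+1; sign (−1)^0·+1^-2·+1^0 = +1.
(a,b)_7: α=-2, u≡2; β=-4, v≡3 (mod 7); (2|7)=+1, (3|7)=-1; sign (−1)^0·+1^-4·-1^-2 = +1.
(a,b)_11: α=0, u≡7; β=2, v≡10 (mod 11); (7|11)=-1, (10|11)=-1; sign (−1)^0·-1^2·-1^0 = +1.
(a,b)_37: α=1, u≡27; β=3, v≡4 (mod 37); (27|37)=+1, (4|37)=+1; sign (−1)^0·+1^3·+1^1 = +1.
(a,b)_5: α=2, u≡4; β=2, v≡2 (mod 5); (4|5)=+1, (2|5)=-1; sign (−1)^0·+1^2·-1^2 = +1.
(a,b)_47: α=1, u≡35; β=2, v≡31 (mod 47); (35|47)=-1, (31|47)=-1; sign (−1)^0·-1^2·-1^1 = -1.
|Ram(-1739, -37)| = 2, even; anisotropic at {47, ∞}.

[47, inf]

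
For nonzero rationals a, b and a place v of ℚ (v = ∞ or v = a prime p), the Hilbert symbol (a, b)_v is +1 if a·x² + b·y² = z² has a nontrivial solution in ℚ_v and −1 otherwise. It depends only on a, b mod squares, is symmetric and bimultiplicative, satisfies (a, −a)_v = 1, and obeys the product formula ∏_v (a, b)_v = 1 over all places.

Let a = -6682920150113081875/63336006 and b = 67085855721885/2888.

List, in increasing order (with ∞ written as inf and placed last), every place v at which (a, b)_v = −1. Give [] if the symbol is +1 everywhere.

Mod squares: a ≡ -546, b ≡ 330. Check v ∈ {∞, 2, 3, 5, 7, 11, 13, 17, 19}.
v=13: a=13^5·(≡1), b=13^4·(≡8) mod 13; (1|13)=+1, (8|13)=-1; (−1)^{5·4·6}·(+1)^4·(-1)^5 = -1.
v=17: a=17^2·(≡1), b=17^0·(≡11) mod 17; (1|17)=+1, (11|17)=-1; (−1)^{2·0·8}·(+1)^0·(-1)^2 = +1.
v=∞: -546 < 0 and 330 > 0  ⇒  (a,b)_∞ = +1.
v=19: a=19^-4·(≡17), b=19^-2·(≡17) mod 19; (17|19)=+1, (17|19)=+1; (−1)^{-4·-2·9}·(+1)^-2·(+1)^-4 = +1.
v=2: v_2(a)=-1, v_2(b)=-3; units ≡ 7, 5 (mod 8); ε·ε+αω+βω = 1·0+-1·1+-3·0 ≡ 1  ⇒  (a,b)_2 = -1.
v=11: a=11^2·(≡1), b=11^3·(≡6) mod 11; (1|11)=+1, (6|11)=-1; (−1)^{2·3·5}·(+1)^3·(-1)^2 = +1.
v=3: a=3^-5·(≡1), b=3^1·(≡2) mod 3; (1|3)=+1, (2|3)=-1; (−1)^{-5·1·1}·(+1)^1·(-1)^-5 = +1.
v=7: a=7^7·(≡6), b=7^6·(≡2) mod 7; (6|7)=-1, (2|7)=+1; (−1)^{7·6·3}·(-1)^6·(+1)^7 = +1.
v=5: a=5^4·(≡4), b=5^1·(≡4) mod 5; (4|5)=+1, (4|5)=+1; (−1)^{4·1·2}·(+1)^1·(+1)^4 = +1.
(-546, 330 / ℚ) ramifies at {2, 13}: a division algebra.

[2, 13]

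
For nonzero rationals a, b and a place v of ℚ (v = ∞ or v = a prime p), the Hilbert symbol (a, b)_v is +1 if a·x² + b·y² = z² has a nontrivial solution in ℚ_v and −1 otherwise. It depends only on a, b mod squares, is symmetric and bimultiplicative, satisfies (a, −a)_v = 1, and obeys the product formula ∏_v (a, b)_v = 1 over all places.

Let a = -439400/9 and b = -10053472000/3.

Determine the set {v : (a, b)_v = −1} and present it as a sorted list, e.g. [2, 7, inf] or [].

Mod squares: a ≡ -26, b ≡ -165. Check v ∈ {∞, 2, 3, 5, 11, 13}.
v=3: a=3^-2·(≡1), b=3^-1·(≡2) mod 3; (1|3)=+1, (2|3)=-1; (−1)^{-2·-1·1}·(+1)^-1·(-1)^-2 = +1.
v=13: a=13^3·(≡11), b=13^4·(≡9) mod 13; (11|13)=-1, (9|13)=+1; (−1)^{3·4·6}·(-1)^4·(+1)^3 = +1.
v=∞: -26 < 0 and -165 < 0  ⇒  (a,b)_∞ = -1.
v=5: a=5^2·(≡1), b=5^3·(≡3) mod 5; (1|5)=+1, (3|5)=-1; (−1)^{2·3·2}·(+1)^3·(-1)^2 = +1.
v=2: v_2(a)=3, v_2(b)=8; units ≡ 3, 3 (mod 8); ε·ε+αω+βω = 1·1+3·1+8·1 ≡ 0  ⇒  (a,b)_2 = +1.
v=11: a=11^0·(≡8), b=11^1·(≡2) mod 11; (8|11)=-1, (2|11)=-1; (−1)^{0·1·5}·(-1)^1·(-1)^0 = -1.
(-26, -165 / ℚ) ramifies at {11, ∞}: a division algebra.

[11, inf]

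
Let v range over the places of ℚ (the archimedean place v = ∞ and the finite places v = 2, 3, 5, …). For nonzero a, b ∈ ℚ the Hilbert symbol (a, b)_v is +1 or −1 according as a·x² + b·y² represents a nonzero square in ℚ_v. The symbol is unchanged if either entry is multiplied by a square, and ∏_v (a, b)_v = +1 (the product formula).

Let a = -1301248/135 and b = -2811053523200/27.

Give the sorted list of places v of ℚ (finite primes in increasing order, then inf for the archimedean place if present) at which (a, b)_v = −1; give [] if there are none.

[3, inf]

(a, b) ≡ (-76245, -51) mod (ℚ^×)²; places V = {2, 3, 5, 13, 17, 23, ∞}.
(a,b)_∞: sgn(-76245)=−, sgn(-51)=−, so -1.
(a,b)_17: α=1, u≡10; β=3, v≡5 (mod 17); (10|17)=-1, (5|17)=-1; sign (−1)^0·-1^3·-1^1 = +1.
(a,b)_3: α=-3, u≡1; β=-3, v≡1 (mod 3); (1|3)=+1, (1|3)=+1; sign (−1)^1·+1^-3·+1^-3 = -1.
(a,b)_13: α=1, u≡6; β=2, v≡10 (mod 13); (6|13)=-1, (10|13)=+1; sign (−1)^0·-1^2·+1^1 = +1.
(a,b)_5: α=-1, u≡1; β=2, v≡1 (mod 5); (1|5)=+1, (1|5)=+1; sign (−1)^0·+1^2·+1^-1 = +1.
(a,b)_23: α=1, u≡14; β=2, v≡16 (mod 23); (14|23)=-1, (16|23)=+1; sign (−1)^0·-1^2·+1^1 = +1.
(a,b)_2: α=8, β=8; u≡3, v≡5 (mod 8); ε(u)ε(v)=1·0, αω(v)=8·1, βω(u)=8·1; sum ≡ 0  ⇒  +1.
(-76245, -51 / ℚ) ramifies at {3, ∞}: a division algebra.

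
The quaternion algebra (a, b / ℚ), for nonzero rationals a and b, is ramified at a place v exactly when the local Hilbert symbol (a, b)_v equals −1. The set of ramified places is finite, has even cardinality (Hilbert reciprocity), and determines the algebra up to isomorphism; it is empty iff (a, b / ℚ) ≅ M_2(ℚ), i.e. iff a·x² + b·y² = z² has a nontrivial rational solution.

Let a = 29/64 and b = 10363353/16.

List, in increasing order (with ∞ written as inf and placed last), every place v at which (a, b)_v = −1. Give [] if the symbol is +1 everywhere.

[3, 11, 17, 29]

Mod squares: a ≡ 29, b ≡ 211497. Check v ∈ {∞, 2, 3, 7, 11, 13, 17, 29}.
v=17: a=17^0·(≡14), b=17^1·(≡11) mod 17; (14|17)=-1, (11|17)=-1; (−1)^{0·1·8}·(-1)^1·(-1)^0 = -1.
v=13: a=13^0·(≡10), b=13^1·(≡7) mod 13; (10|13)=+1, (7|13)=-1; (−1)^{0·1·6}·(+1)^1·(-1)^0 = +1.
v=29: a=29^1·(≡5), b=29^1·(≡3) mod 29; (5|29)=+1, (3|29)=-1; (−1)^{1·1·14}·(+1)^1·(-1)^1 = -1.
v=3: a=3^0·(≡2), b=3^1·(≡2) mod 3; (2|3)=-1, (2|3)=-1; (−1)^{0·1·1}·(-1)^1·(-1)^0 = -1.
v=7: a=7^0·(≡1), b=7^2·(≡3) mod 7; (1|7)=+1, (3|7)=-1; (−1)^{0·2·3}·(+1)^2·(-1)^0 = +1.
v=2: v_2(a)=-6, v_2(b)=-4; units ≡ 5, 1 (mod 8); ε·ε+αω+βω = 0·0+-6·0+-4·1 ≡ 0  ⇒  (a,b)_2 = +1.
v=11: a=11^0·(≡2), b=11^1·(≡10) mod 11; (2|11)=-1, (10|11)=-1; (−1)^{0·1·5}·(-1)^1·(-1)^0 = -1.
v=∞: 29 > 0 and 211497 > 0  ⇒  (a,b)_∞ = +1.
Ram(29, 211497) = {3, 11, 17, 29}; no ℚ_3-point on the conic.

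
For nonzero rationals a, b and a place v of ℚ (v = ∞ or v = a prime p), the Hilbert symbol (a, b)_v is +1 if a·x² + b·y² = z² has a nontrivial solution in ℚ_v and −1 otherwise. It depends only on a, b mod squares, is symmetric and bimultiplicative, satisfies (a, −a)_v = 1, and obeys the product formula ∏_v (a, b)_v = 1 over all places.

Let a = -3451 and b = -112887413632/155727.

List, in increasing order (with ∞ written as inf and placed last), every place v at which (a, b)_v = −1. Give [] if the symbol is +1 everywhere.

Mod squares: a ≡ -3451, b ≡ -363506. Check v ∈ {∞, 2, 3, 7, 11, 13, 17, 29, 31, 41}.
v=2: v_2(a)=0, v_2(b)=7; units ≡ 5, 7 (mod 8); ε·ε+αω+βω = 0·1+0·0+7·1 ≡ 1  ⇒  (a,b)_2 = -1.
v=29: a=29^1·(≡26), b=29^0·(≡25) mod 29; (26|29)=-1, (25|29)=+1; (−1)^{1·0·14}·(-1)^0·(+1)^1 = +1.
v=17: a=17^1·(≡1), b=17^2·(≡6) mod 17; (1|17)=+1, (6|17)=-1; (−1)^{1·2·8}·(+1)^2·(-1)^1 = -1.
v=41: a=41^0·(≡34), b=41^1·(≡5) mod 41; (34|41)=-1, (5|41)=+1; (−1)^{0·1·20}·(-1)^1·(+1)^0 = -1.
v=3: a=3^0·(≡2), b=3^-2·(≡1) mod 3; (2|3)=-1, (1|3)=+1; (−1)^{0·-2·1}·(-1)^-2·(+1)^0 = +1.
v=13: a=13^0·(≡7), b=13^-1·(≡12) mod 13; (7|13)=-1, (12|13)=+1; (−1)^{0·-1·6}·(-1)^-1·(+1)^0 = -1.
v=11: a=11^0·(≡3), b=11^-3·(≡1) mod 11; (3|11)=+1, (1|11)=+1; (−1)^{0·-3·5}·(+1)^-3·(+1)^0 = +1.
v=∞: -3451 < 0 and -363506 < 0  ⇒  (a,b)_∞ = -1.
v=31: a=31^0·(≡21), b=31^1·(≡3) mod 31; (21|31)=-1, (3|31)=-1; (−1)^{0·1·15}·(-1)^1·(-1)^0 = -1.
v=7: a=7^1·(≡4), b=7^4·(≡1) mod 7; (4|7)=+1, (1|7)=+1; (−1)^{1·4·3}·(+1)^4·(+1)^1 = +1.
Ram(-3451, -363506) = {2, 13, 17, 31, 41, ∞}; no ℚ_2-point on the conic.

[2, 13, 17, 31, 41, inf]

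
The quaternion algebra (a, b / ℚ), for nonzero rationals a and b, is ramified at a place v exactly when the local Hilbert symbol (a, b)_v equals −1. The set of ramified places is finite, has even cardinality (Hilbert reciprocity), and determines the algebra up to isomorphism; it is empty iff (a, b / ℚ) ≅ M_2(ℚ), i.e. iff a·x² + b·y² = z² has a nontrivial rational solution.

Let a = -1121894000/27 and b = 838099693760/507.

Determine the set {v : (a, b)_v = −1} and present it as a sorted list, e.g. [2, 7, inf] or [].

[7, 29]

(a, b) ≡ (-10005, 105) mod (ℚ^×)²; places V = {2, 3, 5, 7, 13, 23, 29, ∞}.
(a,b)_7: α=0, u≡3; β=1, v≡2 (mod 7); (3|7)=-1, (2|7)=+1; sign (−1)^0·-1^1·+1^0 = -1.
(a,b)_23: α=1, u≡8; β=2, v≡3 (mod 23); (8|23)=+1, (3|23)=+1; sign (−1)^0·+1^2·+1^1 = +1.
(a,b)_5: α=3, u≡4; β=1, v≡1 (mod 5); (4|5)=+1, (1|5)=+1; sign (−1)^0·+1^1·+1^3 = +1.
(a,b)_∞: sgn(-10005)=−, sgn(105)=+, so +1.
(a,b)_2: α=4, β=6; u≡3, v≡1 (mod 8); ε(u)ε(v)=1·0, αω(v)=4·0, βω(u)=6·1; sum ≡ 0  ⇒  +1.
(a,b)_13: α=0, u≡7; β=-2, v≡10 (mod 13); (7|13)=-1, (10|13)=+1; sign (−1)^0·-1^-2·+1^0 = +1.
(a,b)_3: α=-3, u≡1; β=-1, v≡2 (mod 3); (1|3)=+1, (2|3)=-1; sign (−1)^1·+1^-1·-1^-3 = +1.
(a,b)_29: α=3, u≡3; β=4, v≡18 (mod 29); (3|29)=-1, (18|29)=-1; sign (−1)^0·-1^4·-1^3 = -1.
Ram(-10005, 105) = {7, 29}; no ℚ_7-point on the conic.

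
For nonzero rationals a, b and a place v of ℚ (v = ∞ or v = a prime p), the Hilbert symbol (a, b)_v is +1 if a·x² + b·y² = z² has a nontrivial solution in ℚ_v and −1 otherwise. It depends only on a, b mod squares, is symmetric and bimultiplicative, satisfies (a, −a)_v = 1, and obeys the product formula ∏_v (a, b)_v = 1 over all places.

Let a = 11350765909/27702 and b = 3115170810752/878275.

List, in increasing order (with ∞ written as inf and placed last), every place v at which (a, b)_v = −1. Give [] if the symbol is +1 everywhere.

[2, 13, 19, 37]

Mod squares: a ≡ 305102, b ≡ 7643110202. Check v ∈ {∞, 2, 3, 5, 7, 11, 13, 19, 29, 31, 37, 41, 43, 47}.
v=3: a=3^-6·(≡2), b=3^0·(≡2) mod 3; (2|3)=-1, (2|3)=-1; (−1)^{-6·0·1}·(-1)^0·(-1)^-6 = +1.
v=7: a=7^1·(≡2), b=7^1·(≡6) mod 7; (2|7)=+1, (6|7)=-1; (−1)^{1·1·3}·(+1)^1·(-1)^1 = +1.
v=47: a=47^0·(≡9), b=47^1·(≡7) mod 47; (9|47)=+1, (7|47)=+1; (−1)^{0·1·23}·(+1)^1·(+1)^0 = +1.
v=29: a=29^2·(≡13), b=29^0·(≡4) mod 29; (13|29)=+1, (4|29)=+1; (−1)^{2·0·14}·(+1)^0·(+1)^2 = +1.
v=19: a=19^-1·(≡15), b=19^-1·(≡13) mod 19; (15|19)=-1, (13|19)=-1; (−1)^{-1·-1·9}·(-1)^-1·(-1)^-1 = -1.
v=13: a=13^0·(≡11), b=13^1·(≡2) mod 13; (11|13)=-1, (2|13)=-1; (−1)^{0·1·6}·(-1)^1·(-1)^0 = -1.
v=37: a=37^1·(≡8), b=37^1·(≡25) mod 37; (8|37)=-1, (25|37)=+1; (−1)^{1·1·18}·(-1)^1·(+1)^1 = -1.
v=5: a=5^0·(≡2), b=5^-2·(≡2) mod 5; (2|5)=-1, (2|5)=-1; (−1)^{0·-2·2}·(-1)^-2·(-1)^0 = +1.
v=2: v_2(a)=-1, v_2(b)=7; units ≡ 7, 5 (mod 8); ε·ε+αω+βω = 1·0+-1·1+7·0 ≡ 1  ⇒  (a,b)_2 = -1.
v=41: a=41^2·(≡31), b=41^1·(≡21) mod 41; (31|41)=+1, (21|41)=+1; (−1)^{2·1·20}·(+1)^1·(+1)^2 = +1.
v=31: a=31^1·(≡26), b=31^1·(≡16) mod 31; (26|31)=-1, (16|31)=+1; (−1)^{1·1·15}·(-1)^1·(+1)^1 = +1.
v=11: a=11^0·(≡8), b=11^2·(≡8) mod 11; (8|11)=-1, (8|11)=-1; (−1)^{0·2·5}·(-1)^2·(-1)^0 = +1.
v=43: a=43^0·(≡31), b=43^-2·(≡4) mod 43; (31|43)=+1, (4|43)=+1; (−1)^{0·-2·21}·(+1)^-2·(+1)^0 = +1.
v=∞: 305102 > 0 and 7643110202 > 0  ⇒  (a,b)_∞ = +1.
Ram(305102, 7643110202) = {2, 13, 19, 37}; no ℚ_2-point on the conic.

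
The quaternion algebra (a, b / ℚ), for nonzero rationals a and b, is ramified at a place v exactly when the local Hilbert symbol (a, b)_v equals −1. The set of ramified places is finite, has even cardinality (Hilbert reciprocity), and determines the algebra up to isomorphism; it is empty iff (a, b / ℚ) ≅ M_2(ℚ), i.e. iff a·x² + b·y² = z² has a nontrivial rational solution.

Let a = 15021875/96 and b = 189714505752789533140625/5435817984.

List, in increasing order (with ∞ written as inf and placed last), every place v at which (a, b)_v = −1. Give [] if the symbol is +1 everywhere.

[3, 19]

Mod squares: a ≡ 144210, b ≡ 209. Check v ∈ {∞, 2, 3, 5, 7, 11, 13, 19, 23, 29}.
v=19: a=19^1·(≡16), b=19^5·(≡7) mod 19; (16|19)=+1, (7|19)=+1; (−1)^{1·5·9}·(+1)^5·(+1)^1 = -1.
v=2: v_2(a)=-5, v_2(b)=-26; units ≡ 1, 1 (mod 8); ε·ε+αω+βω = 0·0+-5·0+-26·0 ≡ 0  ⇒  (a,b)_2 = +1.
v=13: a=13^0·(≡10), b=13^2·(≡1) mod 13; (10|13)=+1, (1|13)=+1; (−1)^{0·2·6}·(+1)^2·(+1)^0 = +1.
v=11: a=11^1·(≡1), b=11^3·(≡2) mod 11; (1|11)=+1, (2|11)=-1; (−1)^{1·3·5}·(+1)^3·(-1)^1 = +1.
v=3: a=3^-1·(≡1), b=3^-4·(≡2) mod 3; (1|3)=+1, (2|3)=-1; (−1)^{-1·-4·1}·(+1)^-4·(-1)^-1 = -1.
v=∞: 144210 > 0 and 209 > 0  ⇒  (a,b)_∞ = +1.
v=7: a=7^0·(≡3), b=7^2·(≡6) mod 7; (3|7)=-1, (6|7)=-1; (−1)^{0·2·3}·(-1)^2·(-1)^0 = +1.
v=5: a=5^5·(≡2), b=5^6·(≡4) mod 5; (2|5)=-1, (4|5)=+1; (−1)^{5·6·2}·(-1)^6·(+1)^5 = +1.
v=23: a=23^1·(≡10), b=23^2·(≡8) mod 23; (10|23)=-1, (8|23)=+1; (−1)^{1·2·11}·(-1)^2·(+1)^1 = +1.
v=29: a=29^0·(≡28), b=29^2·(≡22) mod 29; (28|29)=+1, (22|29)=+1; (−1)^{0·2·14}·(+1)^2·(+1)^0 = +1.
|Ram(144210, 209)| = 2, even; anisotropic at {3, 19}.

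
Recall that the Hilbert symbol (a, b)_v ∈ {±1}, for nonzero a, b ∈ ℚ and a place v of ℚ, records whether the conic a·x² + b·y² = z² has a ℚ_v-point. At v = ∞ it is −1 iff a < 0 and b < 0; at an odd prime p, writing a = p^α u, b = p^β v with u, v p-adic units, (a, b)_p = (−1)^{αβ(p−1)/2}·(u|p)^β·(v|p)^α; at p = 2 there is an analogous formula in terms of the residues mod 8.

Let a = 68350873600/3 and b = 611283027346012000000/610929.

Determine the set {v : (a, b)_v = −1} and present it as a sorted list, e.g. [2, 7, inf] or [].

[2, 3, 7, 17]

Mod squares: a ≡ 3, b ≡ 3927. Check v ∈ {∞, 2, 3, 5, 7, 11, 17, 19, 43}.
v=11: a=11^0·(≡3), b=11^-3·(≡4) mod 11; (3|11)=+1, (4|11)=+1; (−1)^{0·-3·5}·(+1)^-3·(+1)^0 = +1.
v=17: a=17^0·(≡3), b=17^-1·(≡11) mod 17; (3|17)=-1, (11|17)=-1; (−1)^{0·-1·8}·(-1)^-1·(-1)^0 = -1.
v=∞: 3 > 0 and 3927 > 0  ⇒  (a,b)_∞ = +1.
v=3: a=3^-1·(≡1), b=3^-3·(≡1) mod 3; (1|3)=+1, (1|3)=+1; (−1)^{-1·-3·1}·(+1)^-3·(+1)^-1 = -1.
v=7: a=7^0·(≡3), b=7^3·(≡2) mod 7; (3|7)=-1, (2|7)=+1; (−1)^{0·3·3}·(-1)^3·(+1)^0 = -1.
v=43: a=43^2·(≡39), b=43^4·(≡17) mod 43; (39|43)=-1, (17|43)=+1; (−1)^{2·4·21}·(-1)^4·(+1)^2 = +1.
v=2: v_2(a)=12, v_2(b)=8; units ≡ 3, 7 (mod 8); ε·ε+αω+βω = 1·1+12·0+8·1 ≡ 1  ⇒  (a,b)_2 = -1.
v=19: a=19^2·(≡18), b=19^4·(≡15) mod 19; (18|19)=-1, (15|19)=-1; (−1)^{2·4·9}·(-1)^4·(-1)^2 = +1.
v=5: a=5^2·(≡3), b=5^6·(≡2) mod 5; (3|5)=-1, (2|5)=-1; (−1)^{2·6·2}·(-1)^6·(-1)^2 = +1.
Ram(3, 3927) = {2, 3, 7, 17}; no ℚ_2-point on the conic.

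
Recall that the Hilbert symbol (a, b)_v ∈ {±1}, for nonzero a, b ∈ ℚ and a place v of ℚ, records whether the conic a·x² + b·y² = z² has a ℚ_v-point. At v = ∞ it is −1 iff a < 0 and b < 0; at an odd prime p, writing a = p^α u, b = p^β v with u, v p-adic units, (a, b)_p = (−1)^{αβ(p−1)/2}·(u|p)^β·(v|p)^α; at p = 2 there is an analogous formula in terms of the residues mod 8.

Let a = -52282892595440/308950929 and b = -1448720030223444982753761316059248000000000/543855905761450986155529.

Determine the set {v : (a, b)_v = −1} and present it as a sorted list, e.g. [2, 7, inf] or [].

[5, 13, 17, 23, 29, inf]

(a, b) ≡ (-25415, -1474070) mod (ℚ^×)²; places V = {2, 3, 5, 7, 11, 13, 17, 23, 29, 31, ∞}.
(a,b)_3: α=-8, u≡1; β=-16, v≡1 (mod 3); (1|3)=+1, (1|3)=+1; sign (−1)^0·+1^-16·+1^-8 = +1.
(a,b)_7: α=-2, u≡1; β=-6, v≡4 (mod 7); (1|7)=+1, (4|7)=+1; sign (−1)^0·+1^-6·+1^-2 = +1.
(a,b)_2: α=4, β=13; u≡1, v≡5 (mod 8); ε(u)ε(v)=0·0, αω(v)=4·1, βω(u)=13·0; sum ≡ 0  ⇒  +1.
(a,b)_∞: sgn(-25415)=−, sgn(-1474070)=−, so -1.
(a,b)_31: α=-2, u≡4; β=-6, v≡27 (mod 31); (4|31)=+1, (27|31)=-1; sign (−1)^0·+1^-6·-1^-2 = +1.
(a,b)_11: α=0, u≡10; β=-2, v≡6 (mod 11); (10|11)=-1, (6|11)=-1; sign (−1)^0·-1^-2·-1^0 = +1.
(a,b)_5: α=1, u≡3; β=9, v≡1 (mod 5); (3|5)=-1, (1|5)=+1; sign (−1)^0·-1^9·+1^1 = -1.
(a,b)_23: α=3, u≡5; β=7, v≡5 (mod 23); (5|23)=-1, (5|23)=-1; sign (−1)^1·-1^7·-1^3 = -1.
(a,b)_29: α=2, u≡8; β=7, v≡1 (mod 29); (8|29)=-1, (1|29)=+1; sign (−1)^0·-1^7·+1^2 = -1.
(a,b)_13: α=1, u≡8; β=1, v≡12 (mod 13); (8|13)=-1, (12|13)=+1; sign (−1)^0·-1^1·+1^1 = -1.
(a,b)_17: α=3, u≡1; β=9, v≡12 (mod 17); (1|17)=+1, (12|17)=-1; sign (−1)^0·+1^9·-1^3 = -1.
|Ram(-25415, -1474070)| = 6, even; anisotropic at {5, 13, 17, 23, 29, ∞}.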